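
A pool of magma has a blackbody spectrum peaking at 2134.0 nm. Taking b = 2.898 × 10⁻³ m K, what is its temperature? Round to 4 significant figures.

Wien's law gives T = b/λ_max = (2.898×10⁻³ m·K)/(2.1340×10⁻⁶ m) = 1358 K.

T ≈ 1358 K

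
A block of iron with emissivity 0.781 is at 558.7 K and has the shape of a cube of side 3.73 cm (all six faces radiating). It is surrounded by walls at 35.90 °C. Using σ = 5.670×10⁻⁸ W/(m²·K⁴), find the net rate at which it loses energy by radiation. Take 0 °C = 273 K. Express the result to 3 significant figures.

Surroundings: T = 35.90 °C + 273 = 308.90 K.
Area A = 6s² = 6×(0.0373 m)² = 8.34774×10⁻³ m².
Net radiated power P_net = εσA(T⁴ − T₀⁴) = 0.781×5.670×10⁻⁸×8.34774×10⁻³×(558.7⁴ − 308.90⁴).
T⁴ − T₀⁴ = 9.74349×10¹⁰ − 9.10483×10⁹ = 8.83301×10¹⁰ K⁴, so P_net = 32.7 W.

Net loss ≈ 32.7 W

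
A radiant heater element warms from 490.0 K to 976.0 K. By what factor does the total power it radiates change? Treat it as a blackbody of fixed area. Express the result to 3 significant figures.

P ∝ T⁴, so P₂/P₁ = (T₂/T₁)⁴ = (976.0/490.0)⁴ = (1.99184)⁴ = 15.7.

P₂/P₁ ≈ 15.7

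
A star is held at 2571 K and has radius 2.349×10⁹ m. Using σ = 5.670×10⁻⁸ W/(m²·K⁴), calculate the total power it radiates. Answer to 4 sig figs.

P ≈ 1.718×10²⁶ W

Surface area A = 4πR² = 4π(2.349×10⁹ m)² = 6.93387×10¹⁹ m².
P = σAT⁴ = 5.670×10⁻⁸ × 6.93387×10¹⁹ × (2571)⁴ = 1.718×10²⁶ W.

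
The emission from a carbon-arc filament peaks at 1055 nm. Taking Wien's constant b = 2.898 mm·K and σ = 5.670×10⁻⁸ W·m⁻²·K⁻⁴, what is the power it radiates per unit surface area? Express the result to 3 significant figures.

I ≈ 3.23×10⁶ W/m²

Wien's law: T = b/λ_max = 2.898×10⁻³/1.055×10⁻⁶ = 2746.92 K.
Then I = σT⁴ = 5.670×10⁻⁸×(2746.92)⁴ = 3.23×10⁶ W/m².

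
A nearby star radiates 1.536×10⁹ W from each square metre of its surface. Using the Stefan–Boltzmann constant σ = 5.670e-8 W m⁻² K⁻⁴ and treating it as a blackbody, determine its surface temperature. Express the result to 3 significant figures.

I = σT⁴, so T = (I/σ)^(1/4) = (1.536×10⁹/(5.670×10⁻⁸))^(1/4) = 1.28×10⁴ K.

T ≈ 1.28×10⁴ K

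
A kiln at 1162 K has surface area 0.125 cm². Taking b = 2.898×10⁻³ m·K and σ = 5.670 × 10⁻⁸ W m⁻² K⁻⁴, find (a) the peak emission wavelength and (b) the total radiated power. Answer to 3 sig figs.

λ_max ≈ 2.49 μm; P ≈ 1.29 W

(a) λ_max = b/T = 2.898×10⁻³/1162 = 2.494×10⁻⁶ m = 2.49 μm.
Area A = 0.125 cm² = 1.25×10⁻⁵ m².
(b) P = σAT⁴ = 5.670×10⁻⁸×1.25×10⁻⁵×(1162)⁴ = 1.29 W.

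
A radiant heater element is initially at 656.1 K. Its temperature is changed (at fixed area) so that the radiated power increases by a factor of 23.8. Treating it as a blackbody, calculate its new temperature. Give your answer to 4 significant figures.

T₂ ≈ 1449 K

P ∝ T⁴, so T₂/T₁ = (P₂/P₁)^(1/4) = (23.8)^(1/4) = 2.20874.
T₂ = 656.1 × 2.20874 = 1449 K.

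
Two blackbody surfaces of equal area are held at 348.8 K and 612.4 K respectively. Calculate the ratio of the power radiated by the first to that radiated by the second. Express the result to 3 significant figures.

With equal areas, P₁/P₂ = (T₁/T₂)⁴ = (348.8/612.4)⁴ = 0.105.

P₁/P₂ ≈ 0.105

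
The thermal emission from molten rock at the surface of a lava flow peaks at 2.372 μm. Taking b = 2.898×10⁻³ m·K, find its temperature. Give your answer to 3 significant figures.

T ≈ 1.22×10³ K

Wien's law gives T = b/λ_max = (2.898×10⁻³ m·K)/(2.372×10⁻⁶ m) = 1.22×10³ K.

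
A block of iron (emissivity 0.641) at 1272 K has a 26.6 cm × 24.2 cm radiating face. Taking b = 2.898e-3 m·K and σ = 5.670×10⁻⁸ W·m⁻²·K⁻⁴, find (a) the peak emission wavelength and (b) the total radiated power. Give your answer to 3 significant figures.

λ_max ≈ 2.28×10³ nm; P ≈ 6.12×10³ W

(a) λ_max = b/T = 2.898×10⁻³/1272 = 2.278×10⁻⁶ m = 2.28×10³ nm.
Area A = 0.266 × 0.242 = 0.064372 m².
(b) P = εσAT⁴ = 0.641×5.670×10⁻⁸×0.064372×(1272)⁴ = 6.12×10³ W.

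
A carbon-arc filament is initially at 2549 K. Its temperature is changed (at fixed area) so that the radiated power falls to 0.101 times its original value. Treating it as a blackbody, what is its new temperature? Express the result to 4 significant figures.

T₂ ≈ 1437 K

P ∝ T⁴, so T₂/T₁ = (P₂/P₁)^(1/4) = (0.101)^(1/4) = 0.563742.
T₂ = 2549 × 0.563742 = 1437 K.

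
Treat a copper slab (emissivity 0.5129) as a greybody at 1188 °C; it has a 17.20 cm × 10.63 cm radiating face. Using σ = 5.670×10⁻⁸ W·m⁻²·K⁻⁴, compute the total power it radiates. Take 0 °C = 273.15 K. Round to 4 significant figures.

P ≈ 2424 W

T = 1188 °C + 273.15 = 1461.15 K.
Area A = 0.1720 × 0.1063 = 0.0182836 m².
P = εσAT⁴ = 0.5129 × 5.670×10⁻⁸ × 0.0182836 × (1461.15)⁴ = 2424 W.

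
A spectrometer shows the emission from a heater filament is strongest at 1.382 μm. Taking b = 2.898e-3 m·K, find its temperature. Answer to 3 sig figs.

T ≈ 2.10×10³ K

Wien's law gives T = b/λ_max = (2.898×10⁻³ m·K)/(1.382×10⁻⁶ m) = 2.10×10³ K.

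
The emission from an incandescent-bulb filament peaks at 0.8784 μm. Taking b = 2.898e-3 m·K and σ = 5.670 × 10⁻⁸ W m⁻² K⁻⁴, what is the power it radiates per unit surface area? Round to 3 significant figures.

I ≈ 6.72×10⁶ W/m²

Wien's law: T = b/λ_max = 2.898×10⁻³/8.784×10⁻⁷ = 3299.18 K.
Then I = σT⁴ = 5.670×10⁻⁸×(3299.18)⁴ = 6.72×10⁶ W/m².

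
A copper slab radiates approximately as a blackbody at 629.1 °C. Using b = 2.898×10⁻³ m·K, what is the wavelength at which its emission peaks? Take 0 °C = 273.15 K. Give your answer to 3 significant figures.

T = 629.1 °C + 273.15 = 902.25 K.
Wien's displacement law: λ_max = b/T = (2.898×10⁻³ m·K)/(902.25 K) = 3.212×10⁻⁶ m.
That is 3.21 μm, in the infrared range.

λ_max ≈ 3.21 μm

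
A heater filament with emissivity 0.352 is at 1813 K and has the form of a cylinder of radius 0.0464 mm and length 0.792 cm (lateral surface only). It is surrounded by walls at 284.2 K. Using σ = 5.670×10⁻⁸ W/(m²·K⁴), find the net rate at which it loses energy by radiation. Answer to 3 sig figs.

Net loss ≈ 0.498 W

Lateral area A = 2πrL = 2π×4.64×10⁻⁵×7.92×10⁻³ = 2.30900×10⁻⁶ m².
Net radiated power P_net = εσA(T⁴ − T₀⁴) = 0.352×5.670×10⁻⁸×2.30900×10⁻⁶×(1813⁴ − 284.2⁴).
T⁴ − T₀⁴ = 1.08042×10¹³ − 6.52373×10⁹ = 1.07977×10¹³ K⁴, so P_net = 0.498 W.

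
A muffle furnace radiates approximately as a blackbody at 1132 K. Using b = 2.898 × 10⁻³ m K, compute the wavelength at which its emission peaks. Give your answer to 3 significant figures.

Wien's displacement law: λ_max = b/T = (2.898×10⁻³ m·K)/(1132 K) = 2.560×10⁻⁶ m.
That is 2.56 μm, in the infrared range.

λ_max ≈ 2.56 μm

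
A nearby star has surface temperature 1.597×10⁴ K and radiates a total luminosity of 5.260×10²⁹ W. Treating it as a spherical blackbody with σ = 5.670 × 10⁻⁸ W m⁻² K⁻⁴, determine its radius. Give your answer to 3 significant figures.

L = 4πR²σT⁴ ⇒ R = √(L/(4πσT⁴)).
σT⁴ = 3.68810×10⁹ W/m², so R = √(5.260×10²⁹/(4π×3.68810×10⁹)) = 3.37×10⁹ m.

R ≈ 3.37×10⁹ m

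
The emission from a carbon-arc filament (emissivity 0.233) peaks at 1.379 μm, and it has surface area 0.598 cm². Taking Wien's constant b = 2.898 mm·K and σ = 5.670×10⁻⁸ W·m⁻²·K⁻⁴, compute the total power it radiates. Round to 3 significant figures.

P ≈ 15.4 W

Wien's law: T = b/λ_max = 2.898×10⁻³/1.379×10⁻⁶ = 2101.52 K.
Area A = 0.598 cm² = 5.98×10⁻⁵ m².
Then P = εσAT⁴ = 0.233×5.670×10⁻⁸×5.98×10⁻⁵×(2101.52)⁴ = 15.4 W.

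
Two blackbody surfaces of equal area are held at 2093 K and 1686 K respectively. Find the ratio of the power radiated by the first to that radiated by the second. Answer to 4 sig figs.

P₁/P₂ ≈ 2.375

With equal areas, P₁/P₂ = (T₁/T₂)⁴ = (2093/1686)⁴ = 2.375.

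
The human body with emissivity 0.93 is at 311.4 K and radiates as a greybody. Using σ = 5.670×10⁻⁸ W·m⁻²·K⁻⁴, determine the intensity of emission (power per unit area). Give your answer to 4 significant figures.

Stefan–Boltzmann: I = εσT⁴ = 0.93 × 5.670×10⁻⁸ × (311.4)⁴ = 495.8 W/m².

I ≈ 495.8 W/m²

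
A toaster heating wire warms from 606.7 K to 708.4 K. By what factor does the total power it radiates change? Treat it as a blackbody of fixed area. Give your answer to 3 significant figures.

P ∝ T⁴, so P₂/P₁ = (T₂/T₁)⁴ = (708.4/606.7)⁴ = (1.16763)⁴ = 1.86.

P₂/P₁ ≈ 1.86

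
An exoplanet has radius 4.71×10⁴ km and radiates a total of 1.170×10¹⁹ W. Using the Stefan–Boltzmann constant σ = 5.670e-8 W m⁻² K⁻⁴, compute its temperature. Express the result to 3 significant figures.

T ≈ 293 K

Surface area A = 4πR² = 4π(4.71×10⁷ m)² = 2.78774×10¹⁶ m².
P = σAT⁴ ⇒ T = (P/(σA))^(1/4) = (1.170×10¹⁹/(5.670×10⁻⁸×2.78774×10¹⁶))^(1/4) = 293 K.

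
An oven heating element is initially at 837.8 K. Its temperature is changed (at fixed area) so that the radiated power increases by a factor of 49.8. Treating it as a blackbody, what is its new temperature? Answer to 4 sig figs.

P ∝ T⁴, so T₂/T₁ = (P₂/P₁)^(1/4) = (49.8)^(1/4) = 2.65648.
T₂ = 837.8 × 2.65648 = 2226 K.

T₂ ≈ 2226 K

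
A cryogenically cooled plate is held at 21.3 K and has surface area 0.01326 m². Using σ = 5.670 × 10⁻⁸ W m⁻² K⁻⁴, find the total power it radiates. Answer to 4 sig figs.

Area A = 0.01326 m².
P = σAT⁴ = 5.670×10⁻⁸ × 0.01326 × (21.3)⁴ = 1.548×10⁻⁴ W.

P ≈ 1.548×10⁻⁴ W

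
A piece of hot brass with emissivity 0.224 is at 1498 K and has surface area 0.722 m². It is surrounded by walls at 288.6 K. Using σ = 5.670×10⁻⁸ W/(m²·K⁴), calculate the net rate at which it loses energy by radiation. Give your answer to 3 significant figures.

Net loss ≈ 4.61×10⁴ W

Area A = 0.722 m².
Net radiated power P_net = εσA(T⁴ − T₀⁴) = 0.224×5.670×10⁻⁸×0.722×(1498⁴ − 288.6⁴).
T⁴ − T₀⁴ = 5.03555×10¹² − 6.93722×10⁹ = 5.02861×10¹² K⁴, so P_net = 4.61×10⁴ W.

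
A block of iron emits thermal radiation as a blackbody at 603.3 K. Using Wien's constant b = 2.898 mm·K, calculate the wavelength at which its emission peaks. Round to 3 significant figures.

Wien's displacement law: λ_max = b/T = (2.898×10⁻³ m·K)/(603.3 K) = 4.804×10⁻⁶ m.
That is 4.80 μm, in the infrared range.

λ_max ≈ 4.80 μm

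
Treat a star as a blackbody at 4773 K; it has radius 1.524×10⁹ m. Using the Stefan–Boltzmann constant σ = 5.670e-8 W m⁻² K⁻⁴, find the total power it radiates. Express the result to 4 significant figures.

Surface area A = 4πR² = 4π(1.524×10⁹ m)² = 2.91864×10¹⁹ m².
P = σAT⁴ = 5.670×10⁻⁸ × 2.91864×10¹⁹ × (4773)⁴ = 8.589×10²⁶ W.

P ≈ 8.589×10²⁶ W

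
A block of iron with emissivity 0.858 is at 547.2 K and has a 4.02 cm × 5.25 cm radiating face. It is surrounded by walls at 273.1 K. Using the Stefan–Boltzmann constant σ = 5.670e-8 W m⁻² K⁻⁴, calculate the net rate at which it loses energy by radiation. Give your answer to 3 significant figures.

Area A = 0.0402 × 0.0525 = 2.1105×10⁻³ m².
Net radiated power P_net = εσA(T⁴ − T₀⁴) = 0.858×5.670×10⁻⁸×2.1105×10⁻³×(547.2⁴ − 273.1⁴).
T⁴ − T₀⁴ = 8.96570×10¹⁰ − 5.56271×10⁹ = 8.40943×10¹⁰ K⁴, so P_net = 8.63 W.

Net loss ≈ 8.63 W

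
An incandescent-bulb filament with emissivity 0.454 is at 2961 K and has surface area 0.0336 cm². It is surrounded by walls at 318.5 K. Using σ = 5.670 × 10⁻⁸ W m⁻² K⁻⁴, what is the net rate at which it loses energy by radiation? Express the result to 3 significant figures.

Area A = 0.0336 cm² = 3.36×10⁻⁶ m².
Net radiated power P_net = εσA(T⁴ − T₀⁴) = 0.454×5.670×10⁻⁸×3.36×10⁻⁶×(2961⁴ − 318.5⁴).
T⁴ − T₀⁴ = 7.68694×10¹³ − 1.02905×10¹⁰ = 7.68591×10¹³ K⁴, so P_net = 6.65 W.

Net loss ≈ 6.65 W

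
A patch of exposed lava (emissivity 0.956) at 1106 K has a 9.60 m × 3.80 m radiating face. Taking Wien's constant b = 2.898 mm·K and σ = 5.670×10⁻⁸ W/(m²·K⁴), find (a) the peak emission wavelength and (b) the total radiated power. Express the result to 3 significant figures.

(a) λ_max = b/T = 2.898×10⁻³/1106 = 2.620×10⁻⁶ m = 2.62 μm.
Area A = 9.60 × 3.80 = 36.48 m².
(b) P = εσAT⁴ = 0.956×5.670×10⁻⁸×36.48×(1106)⁴ = 2.96×10⁶ W.

λ_max ≈ 2.62 μm; P ≈ 2.96×10⁶ W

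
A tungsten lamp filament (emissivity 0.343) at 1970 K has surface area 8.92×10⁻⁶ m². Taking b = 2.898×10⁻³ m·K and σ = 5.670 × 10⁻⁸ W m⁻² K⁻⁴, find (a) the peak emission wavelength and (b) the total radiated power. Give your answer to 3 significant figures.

λ_max ≈ 1.47×10³ nm; P ≈ 2.61 W

(a) λ_max = b/T = 2.898×10⁻³/1970 = 1.471×10⁻⁶ m = 1.47×10³ nm.
Area A = 8.92×10⁻⁶ m².
(b) P = εσAT⁴ = 0.343×5.670×10⁻⁸×8.92×10⁻⁶×(1970)⁴ = 2.61 W.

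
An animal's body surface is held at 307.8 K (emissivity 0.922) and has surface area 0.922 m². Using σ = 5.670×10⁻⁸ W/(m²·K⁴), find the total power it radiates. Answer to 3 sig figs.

P ≈ 433 W

Area A = 0.922 m².
P = εσAT⁴ = 0.922 × 5.670×10⁻⁸ × 0.922 × (307.8)⁴ = 433 W.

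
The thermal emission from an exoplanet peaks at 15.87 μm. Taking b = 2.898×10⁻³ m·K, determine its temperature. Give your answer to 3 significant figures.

T ≈ 183 K

Wien's law gives T = b/λ_max = (2.898×10⁻³ m·K)/(1.587×10⁻⁵ m) = 183 K.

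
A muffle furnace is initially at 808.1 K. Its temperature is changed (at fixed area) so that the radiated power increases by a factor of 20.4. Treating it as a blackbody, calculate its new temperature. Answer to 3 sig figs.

P ∝ T⁴, so T₂/T₁ = (P₂/P₁)^(1/4) = (20.4)^(1/4) = 2.12524.
T₂ = 808.1 × 2.12524 = 1.72×10³ K.

T₂ ≈ 1.72×10³ K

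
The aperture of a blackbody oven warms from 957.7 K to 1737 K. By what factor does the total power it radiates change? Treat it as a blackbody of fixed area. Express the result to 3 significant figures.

P₂/P₁ ≈ 10.8

P ∝ T⁴, so P₂/P₁ = (T₂/T₁)⁴ = (1737/957.7)⁴ = (1.81372)⁴ = 10.8.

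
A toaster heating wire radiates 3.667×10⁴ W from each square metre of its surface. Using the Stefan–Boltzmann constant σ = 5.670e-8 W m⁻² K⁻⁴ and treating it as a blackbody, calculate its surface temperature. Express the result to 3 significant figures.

I = σT⁴, so T = (I/σ)^(1/4) = (3.667×10⁴/(5.670×10⁻⁸))^(1/4) = 897 K.

T ≈ 897 K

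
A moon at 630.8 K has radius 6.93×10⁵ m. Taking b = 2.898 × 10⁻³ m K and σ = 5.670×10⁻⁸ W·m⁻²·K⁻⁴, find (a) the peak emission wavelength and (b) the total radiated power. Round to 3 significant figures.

λ_max ≈ 4.59 μm; P ≈ 5.42×10¹⁶ W

(a) λ_max = b/T = 2.898×10⁻³/630.8 = 4.594×10⁻⁶ m = 4.59 μm.
Surface area A = 4πR² = 4π(6.93×10⁵ m)² = 6.03499×10¹² m².
(b) P = σAT⁴ = 5.670×10⁻⁸×6.03499×10¹²×(630.8)⁴ = 5.42×10¹⁶ W.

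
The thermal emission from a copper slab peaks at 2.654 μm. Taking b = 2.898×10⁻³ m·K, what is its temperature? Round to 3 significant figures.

Wien's law gives T = b/λ_max = (2.898×10⁻³ m·K)/(2.654×10⁻⁶ m) = 1.09×10³ K.

T ≈ 1.09×10³ K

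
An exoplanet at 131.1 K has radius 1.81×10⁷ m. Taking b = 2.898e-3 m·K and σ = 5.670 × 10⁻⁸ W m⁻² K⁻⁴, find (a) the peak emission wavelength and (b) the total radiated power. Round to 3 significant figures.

λ_max ≈ 22.1 μm; P ≈ 6.90×10¹⁶ W

(a) λ_max = b/T = 2.898×10⁻³/131.1 = 2.211×10⁻⁵ m = 22.1 μm.
Surface area A = 4πR² = 4π(1.81×10⁷ m)² = 4.11687×10¹⁵ m².
(b) P = σAT⁴ = 5.670×10⁻⁸×4.11687×10¹⁵×(131.1)⁴ = 6.90×10¹⁶ W.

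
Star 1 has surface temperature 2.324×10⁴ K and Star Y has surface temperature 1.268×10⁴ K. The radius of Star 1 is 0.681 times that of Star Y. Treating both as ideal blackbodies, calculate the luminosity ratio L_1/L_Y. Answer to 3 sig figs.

L ∝ R²T⁴, so L_1/L_Y = (R_1/R_Y)²(T_1/T_Y)⁴ = (0.681)² × (2.324×10⁴/1.268×10⁴)⁴ = 0.463761 × 11.2841 = 5.23.

L_1/L_Y ≈ 5.23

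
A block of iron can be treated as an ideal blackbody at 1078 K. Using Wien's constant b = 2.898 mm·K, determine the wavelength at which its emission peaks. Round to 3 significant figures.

λ_max ≈ 2.69×10³ nm

Wien's displacement law: λ_max = b/T = (2.898×10⁻³ m·K)/(1078 K) = 2.688×10⁻⁶ m.
That is 2.69×10³ nm, in the infrared range.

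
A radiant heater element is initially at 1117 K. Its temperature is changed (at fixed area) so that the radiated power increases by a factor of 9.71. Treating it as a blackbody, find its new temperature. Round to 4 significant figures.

P ∝ T⁴, so T₂/T₁ = (P₂/P₁)^(1/4) = (9.71)^(1/4) = 1.76524.
T₂ = 1117 × 1.76524 = 1972 K.

T₂ ≈ 1972 K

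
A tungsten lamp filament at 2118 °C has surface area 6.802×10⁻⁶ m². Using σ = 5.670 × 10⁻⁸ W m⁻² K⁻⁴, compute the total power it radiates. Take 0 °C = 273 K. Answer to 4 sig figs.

T = 2118 °C + 273 = 2391 K.
Area A = 6.802×10⁻⁶ m².
P = σAT⁴ = 5.670×10⁻⁸ × 6.802×10⁻⁶ × (2391)⁴ = 12.60 W.

P ≈ 12.60 W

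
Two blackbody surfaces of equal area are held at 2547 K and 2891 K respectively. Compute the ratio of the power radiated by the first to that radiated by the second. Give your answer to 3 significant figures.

With equal areas, P₁/P₂ = (T₁/T₂)⁴ = (2547/2891)⁴ = 0.602.

P₁/P₂ ≈ 0.602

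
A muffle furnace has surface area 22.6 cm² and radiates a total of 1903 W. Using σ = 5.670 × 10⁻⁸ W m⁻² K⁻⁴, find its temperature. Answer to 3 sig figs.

T ≈ 1.96×10³ K

Area A = 22.6 cm² = 2.26×10⁻³ m².
P = σAT⁴ ⇒ T = (P/(σA))^(1/4) = (1903/(5.670×10⁻⁸×2.26×10⁻³))^(1/4) = 1.96×10³ K.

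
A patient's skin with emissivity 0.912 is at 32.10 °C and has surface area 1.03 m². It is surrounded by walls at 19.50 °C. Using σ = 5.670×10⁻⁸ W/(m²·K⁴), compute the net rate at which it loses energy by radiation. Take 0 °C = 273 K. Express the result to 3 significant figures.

T = 32.10 °C + 273 = 305.10 K.
Surroundings: T = 19.50 °C + 273 = 292.50 K.
Area A = 1.03 m².
Net radiated power P_net = εσA(T⁴ − T₀⁴) = 0.912×5.670×10⁻⁸×1.03×(305.10⁴ − 292.50⁴).
T⁴ − T₀⁴ = 8.66501×10⁹ − 7.31987×10⁹ = 1.34514×10⁹ K⁴, so P_net = 71.6 W.

Net loss ≈ 71.6 W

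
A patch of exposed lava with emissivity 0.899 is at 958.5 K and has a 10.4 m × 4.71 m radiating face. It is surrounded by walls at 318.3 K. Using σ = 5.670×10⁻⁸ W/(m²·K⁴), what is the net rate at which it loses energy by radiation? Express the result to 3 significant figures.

Net loss ≈ 2.08×10⁶ W

Area A = 10.4 × 4.71 = 48.984 m².
Net radiated power P_net = εσA(T⁴ − T₀⁴) = 0.899×5.670×10⁻⁸×48.984×(958.5⁴ − 318.3⁴).
T⁴ − T₀⁴ = 8.44051×10¹¹ − 1.02647×10¹⁰ = 8.33786×10¹¹ K⁴, so P_net = 2.08×10⁶ W.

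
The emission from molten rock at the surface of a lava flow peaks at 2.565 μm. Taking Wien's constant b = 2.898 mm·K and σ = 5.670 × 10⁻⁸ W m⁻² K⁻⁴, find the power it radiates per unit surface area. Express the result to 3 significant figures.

I ≈ 9.24×10⁴ W/m²

Wien's law: T = b/λ_max = 2.898×10⁻³/2.565×10⁻⁶ = 1129.82 K.
Then I = σT⁴ = 5.670×10⁻⁸×(1129.82)⁴ = 9.24×10⁴ W/m².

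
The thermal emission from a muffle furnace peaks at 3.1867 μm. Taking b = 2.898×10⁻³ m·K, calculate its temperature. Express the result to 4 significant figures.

T ≈ 909.4 K

Wien's law gives T = b/λ_max = (2.898×10⁻³ m·K)/(3.1867×10⁻⁶ m) = 909.4 K.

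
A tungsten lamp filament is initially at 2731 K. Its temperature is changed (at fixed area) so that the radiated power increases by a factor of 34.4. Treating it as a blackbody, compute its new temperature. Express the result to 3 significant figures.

T₂ ≈ 6.61×10³ K

P ∝ T⁴, so T₂/T₁ = (P₂/P₁)^(1/4) = (34.4)^(1/4) = 2.42181.
T₂ = 2731 × 2.42181 = 6.61×10³ K.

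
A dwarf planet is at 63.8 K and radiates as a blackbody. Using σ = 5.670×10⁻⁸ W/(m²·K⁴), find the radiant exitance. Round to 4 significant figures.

Stefan–Boltzmann: I = σT⁴ = 5.670×10⁻⁸ × (63.8)⁴ = 0.9394 W/m².

I ≈ 0.9394 W/m²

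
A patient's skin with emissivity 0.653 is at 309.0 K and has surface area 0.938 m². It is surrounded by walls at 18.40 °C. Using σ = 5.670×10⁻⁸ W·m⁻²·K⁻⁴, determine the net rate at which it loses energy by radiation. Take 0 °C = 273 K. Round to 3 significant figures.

Surroundings: T = 18.40 °C + 273 = 291.40 K.
Area A = 0.938 m².
Net radiated power P_net = εσA(T⁴ − T₀⁴) = 0.653×5.670×10⁻⁸×0.938×(309.0⁴ − 291.40⁴).
T⁴ − T₀⁴ = 9.11662×10⁹ − 7.21038×10⁹ = 1.90624×10⁹ K⁴, so P_net = 66.2 W.

Net loss ≈ 66.2 W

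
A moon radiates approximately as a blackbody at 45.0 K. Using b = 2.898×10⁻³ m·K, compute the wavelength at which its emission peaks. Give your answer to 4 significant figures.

Wien's displacement law: λ_max = b/T = (2.898×10⁻³ m·K)/(45.0 K) = 6.4400×10⁻⁵ m.
That is 64.40 μm, in the infrared range.

λ_max ≈ 64.40 μm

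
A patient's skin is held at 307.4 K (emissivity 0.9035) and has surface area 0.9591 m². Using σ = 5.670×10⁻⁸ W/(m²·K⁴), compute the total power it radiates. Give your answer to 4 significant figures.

Area A = 0.9591 m².
P = εσAT⁴ = 0.9035 × 5.670×10⁻⁸ × 0.9591 × (307.4)⁴ = 438.7 W.

P ≈ 438.7 W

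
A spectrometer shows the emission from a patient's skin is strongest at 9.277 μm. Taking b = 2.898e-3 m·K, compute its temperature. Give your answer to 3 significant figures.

Wien's law gives T = b/λ_max = (2.898×10⁻³ m·K)/(9.277×10⁻⁶ m) = 312 K.

T ≈ 312 K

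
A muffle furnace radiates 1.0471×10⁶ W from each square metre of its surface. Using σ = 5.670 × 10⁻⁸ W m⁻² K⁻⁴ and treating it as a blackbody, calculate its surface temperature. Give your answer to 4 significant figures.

T ≈ 2073 K

I = σT⁴, so T = (I/σ)^(1/4) = (1.0471×10⁶/(5.670×10⁻⁸))^(1/4) = 2073 K.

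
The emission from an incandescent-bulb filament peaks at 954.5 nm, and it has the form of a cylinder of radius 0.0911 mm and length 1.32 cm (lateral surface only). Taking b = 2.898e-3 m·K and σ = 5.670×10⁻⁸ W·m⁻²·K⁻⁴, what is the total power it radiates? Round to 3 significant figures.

P ≈ 36.4 W

Wien's law: T = b/λ_max = 2.898×10⁻³/9.545×10⁻⁷ = 3036.14 K.
Lateral area A = 2πrL = 2π×9.11×10⁻⁵×0.0132 = 7.55566×10⁻⁶ m².
Then P = σAT⁴ = 5.670×10⁻⁸×7.55566×10⁻⁶×(3036.14)⁴ = 36.4 W.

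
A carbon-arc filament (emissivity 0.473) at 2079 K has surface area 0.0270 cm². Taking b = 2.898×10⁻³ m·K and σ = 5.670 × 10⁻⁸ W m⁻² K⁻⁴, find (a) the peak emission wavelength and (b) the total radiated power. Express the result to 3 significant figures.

(a) λ_max = b/T = 2.898×10⁻³/2079 = 1.394×10⁻⁶ m = 1.39 μm.
Area A = 0.0270 cm² = 2.70×10⁻⁶ m².
(b) P = εσAT⁴ = 0.473×5.670×10⁻⁸×2.70×10⁻⁶×(2079)⁴ = 1.35 W.

λ_max ≈ 1.39 μm; P ≈ 1.35 W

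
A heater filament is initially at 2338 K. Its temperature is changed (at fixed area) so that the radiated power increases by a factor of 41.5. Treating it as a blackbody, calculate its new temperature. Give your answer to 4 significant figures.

P ∝ T⁴, so T₂/T₁ = (P₂/P₁)^(1/4) = (41.5)^(1/4) = 2.53812.
T₂ = 2338 × 2.53812 = 5934 K.

T₂ ≈ 5934 K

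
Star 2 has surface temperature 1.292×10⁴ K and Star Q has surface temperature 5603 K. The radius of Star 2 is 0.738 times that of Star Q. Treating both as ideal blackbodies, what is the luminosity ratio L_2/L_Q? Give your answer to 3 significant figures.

L_2/L_Q ≈ 15.4

L ∝ R²T⁴, so L_2/L_Q = (R_2/R_Q)²(T_2/T_Q)⁴ = (0.738)² × (1.292×10⁴/5603)⁴ = 0.544644 × 28.2727 = 15.4.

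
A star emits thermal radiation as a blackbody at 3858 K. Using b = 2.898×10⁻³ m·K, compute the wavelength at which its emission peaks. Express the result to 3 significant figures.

Wien's displacement law: λ_max = b/T = (2.898×10⁻³ m·K)/(3858 K) = 7.512×10⁻⁷ m.
That is 751 nm, in the infrared range.

λ_max ≈ 751 nm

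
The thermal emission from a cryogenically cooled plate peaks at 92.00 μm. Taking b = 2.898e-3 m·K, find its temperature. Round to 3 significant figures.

T ≈ 31.5 K

Wien's law gives T = b/λ_max = (2.898×10⁻³ m·K)/(9.200×10⁻⁵ m) = 31.5 K.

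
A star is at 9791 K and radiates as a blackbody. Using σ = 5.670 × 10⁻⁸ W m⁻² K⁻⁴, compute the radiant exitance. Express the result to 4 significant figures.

Stefan–Boltzmann: I = σT⁴ = 5.670×10⁻⁸ × (9791)⁴ = 5.211×10⁸ W/m².

I ≈ 5.211×10⁸ W/m²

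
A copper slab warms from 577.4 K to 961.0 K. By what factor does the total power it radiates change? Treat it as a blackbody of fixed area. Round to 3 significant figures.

P₂/P₁ ≈ 7.67

P ∝ T⁴, so P₂/P₁ = (T₂/T₁)⁴ = (961.0/577.4)⁴ = (1.66436)⁴ = 7.67.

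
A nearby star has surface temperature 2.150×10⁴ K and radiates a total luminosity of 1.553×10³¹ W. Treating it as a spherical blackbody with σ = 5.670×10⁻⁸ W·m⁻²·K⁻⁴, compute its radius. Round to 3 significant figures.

R ≈ 1.01×10¹⁰ m

L = 4πR²σT⁴ ⇒ R = √(L/(4πσT⁴)).
σT⁴ = 1.21154×10¹⁰ W/m², so R = √(1.553×10³¹/(4π×1.21154×10¹⁰)) = 1.01×10¹⁰ m.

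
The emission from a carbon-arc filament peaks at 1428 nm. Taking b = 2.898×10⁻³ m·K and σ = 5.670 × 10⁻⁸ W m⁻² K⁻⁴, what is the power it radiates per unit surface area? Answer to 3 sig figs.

I ≈ 9.62×10⁵ W/m²

Wien's law: T = b/λ_max = 2.898×10⁻³/1.428×10⁻⁶ = 2029.41 K.
Then I = σT⁴ = 5.670×10⁻⁸×(2029.41)⁴ = 9.62×10⁵ W/m².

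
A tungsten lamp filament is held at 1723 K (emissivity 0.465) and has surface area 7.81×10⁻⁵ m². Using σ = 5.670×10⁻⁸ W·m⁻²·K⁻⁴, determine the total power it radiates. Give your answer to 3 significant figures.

Area A = 7.81×10⁻⁵ m².
P = εσAT⁴ = 0.465 × 5.670×10⁻⁸ × 7.81×10⁻⁵ × (1723)⁴ = 18.1 W.

P ≈ 18.1 W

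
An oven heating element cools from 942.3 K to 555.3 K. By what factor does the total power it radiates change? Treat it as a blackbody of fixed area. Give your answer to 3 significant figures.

P₂/P₁ ≈ 0.121

P ∝ T⁴, so P₂/P₁ = (T₂/T₁)⁴ = (555.3/942.3)⁴ = (0.589303)⁴ = 0.121.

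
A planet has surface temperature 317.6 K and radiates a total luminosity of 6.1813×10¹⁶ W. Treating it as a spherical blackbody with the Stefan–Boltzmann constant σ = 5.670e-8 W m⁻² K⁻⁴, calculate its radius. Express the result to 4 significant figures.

R ≈ 2.920×10⁶ m

L = 4πR²σT⁴ ⇒ R = √(L/(4πσT⁴)).
σT⁴ = 576.906 W/m², so R = √(6.1813×10¹⁶/(4π×576.906)) = 2.920×10⁶ m.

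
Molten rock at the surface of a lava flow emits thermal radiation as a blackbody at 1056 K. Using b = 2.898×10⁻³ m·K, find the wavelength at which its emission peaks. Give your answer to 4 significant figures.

λ_max ≈ 2.744 μm

Wien's displacement law: λ_max = b/T = (2.898×10⁻³ m·K)/(1056 K) = 2.7443×10⁻⁶ m.
That is 2.744 μm, in the infrared range.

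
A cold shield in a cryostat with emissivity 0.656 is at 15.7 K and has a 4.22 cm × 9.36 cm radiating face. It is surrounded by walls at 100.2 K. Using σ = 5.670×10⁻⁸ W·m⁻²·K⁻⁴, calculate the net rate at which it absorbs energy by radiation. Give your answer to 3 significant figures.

Net gain ≈ 0.0148 W

Area A = 0.0422 × 0.0936 = 3.94992×10⁻³ m².
Net radiated power P_net = εσA(T⁴ − T₀⁴) = 0.656×5.670×10⁻⁸×3.94992×10⁻³×(15.7⁴ − 100.2⁴).
T⁴ − T₀⁴ = 60757.3 − 1.00802×10⁸ = -1.00741×10⁸ K⁴, so P_net = -0.0148 W — negative, meaning a net gain of 0.0148 W.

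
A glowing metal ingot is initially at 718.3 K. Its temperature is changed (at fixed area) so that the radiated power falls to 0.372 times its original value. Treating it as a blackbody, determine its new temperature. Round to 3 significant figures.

P ∝ T⁴, so T₂/T₁ = (P₂/P₁)^(1/4) = (0.372)^(1/4) = 0.780972.
T₂ = 718.3 × 0.780972 = 561 K.

T₂ ≈ 561 K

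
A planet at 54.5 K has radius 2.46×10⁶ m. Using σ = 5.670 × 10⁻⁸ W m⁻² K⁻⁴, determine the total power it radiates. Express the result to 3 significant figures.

Surface area A = 4πR² = 4π(2.46×10⁶ m)² = 7.60466×10¹³ m².
P = σAT⁴ = 5.670×10⁻⁸ × 7.60466×10¹³ × (54.5)⁴ = 3.80×10¹³ W.

P ≈ 3.80×10¹³ W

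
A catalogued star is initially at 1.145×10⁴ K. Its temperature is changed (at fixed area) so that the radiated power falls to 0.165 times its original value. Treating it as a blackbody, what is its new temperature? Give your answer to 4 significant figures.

T₂ ≈ 7298 K

P ∝ T⁴, so T₂/T₁ = (P₂/P₁)^(1/4) = (0.165)^(1/4) = 0.637340.
T₂ = 1.145×10⁴ × 0.637340 = 7298 K.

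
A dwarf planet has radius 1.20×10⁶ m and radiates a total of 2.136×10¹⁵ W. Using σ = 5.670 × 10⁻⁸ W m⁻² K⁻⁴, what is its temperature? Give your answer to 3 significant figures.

Surface area A = 4πR² = 4π(1.20×10⁶ m)² = 1.80956×10¹³ m².
P = σAT⁴ ⇒ T = (P/(σA))^(1/4) = (2.136×10¹⁵/(5.670×10⁻⁸×1.80956×10¹³))^(1/4) = 214 K.

T ≈ 214 K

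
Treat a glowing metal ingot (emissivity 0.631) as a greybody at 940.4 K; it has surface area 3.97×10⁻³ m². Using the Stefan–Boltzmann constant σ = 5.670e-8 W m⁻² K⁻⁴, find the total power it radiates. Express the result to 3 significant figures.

P ≈ 111 W

Area A = 3.97×10⁻³ m².
P = εσAT⁴ = 0.631 × 5.670×10⁻⁸ × 3.97×10⁻³ × (940.4)⁴ = 111 W.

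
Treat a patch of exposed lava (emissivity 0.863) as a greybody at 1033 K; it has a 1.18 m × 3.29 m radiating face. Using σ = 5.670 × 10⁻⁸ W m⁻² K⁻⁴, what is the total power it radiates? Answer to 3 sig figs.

Area A = 1.18 × 3.29 = 3.8822 m².
P = εσAT⁴ = 0.863 × 5.670×10⁻⁸ × 3.8822 × (1033)⁴ = 2.16×10⁵ W.

P ≈ 2.16×10⁵ W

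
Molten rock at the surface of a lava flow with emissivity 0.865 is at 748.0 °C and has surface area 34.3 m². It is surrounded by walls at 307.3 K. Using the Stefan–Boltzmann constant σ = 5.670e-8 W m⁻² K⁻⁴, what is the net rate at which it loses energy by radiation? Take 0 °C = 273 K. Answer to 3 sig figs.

T = 748.0 °C + 273 = 1021.0 K.
Area A = 34.3 m².
Net radiated power P_net = εσA(T⁴ − T₀⁴) = 0.865×5.670×10⁻⁸×34.3×(1021.0⁴ − 307.3⁴).
T⁴ − T₀⁴ = 1.08668×10¹² − 8.91765×10⁹ = 1.07776×10¹² K⁴, so P_net = 1.81×10⁶ W.

Net loss ≈ 1.81×10⁶ W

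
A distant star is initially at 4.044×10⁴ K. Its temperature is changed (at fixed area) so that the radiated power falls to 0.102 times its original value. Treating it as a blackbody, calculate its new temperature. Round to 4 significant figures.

P ∝ T⁴, so T₂/T₁ = (P₂/P₁)^(1/4) = (0.102)^(1/4) = 0.565132.
T₂ = 4.044×10⁴ × 0.565132 = 2.285×10⁴ K.

T₂ ≈ 2.285×10⁴ K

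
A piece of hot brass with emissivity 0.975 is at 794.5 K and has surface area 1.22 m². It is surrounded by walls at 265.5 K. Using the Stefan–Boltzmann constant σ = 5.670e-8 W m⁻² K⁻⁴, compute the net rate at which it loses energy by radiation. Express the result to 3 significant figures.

Net loss ≈ 2.65×10⁴ W

Area A = 1.22 m².
Net radiated power P_net = εσA(T⁴ − T₀⁴) = 0.975×5.670×10⁻⁸×1.22×(794.5⁴ − 265.5⁴).
T⁴ − T₀⁴ = 3.98452×10¹¹ − 4.96888×10⁹ = 3.93483×10¹¹ K⁴, so P_net = 2.65×10⁴ W.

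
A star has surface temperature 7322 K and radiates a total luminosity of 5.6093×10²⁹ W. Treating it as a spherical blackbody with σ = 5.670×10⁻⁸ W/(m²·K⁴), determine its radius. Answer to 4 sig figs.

R ≈ 1.655×10¹⁰ m

L = 4πR²σT⁴ ⇒ R = √(L/(4πσT⁴)).
σT⁴ = 1.62968×10⁸ W/m², so R = √(5.6093×10²⁹/(4π×1.62968×10⁸)) = 1.655×10¹⁰ m.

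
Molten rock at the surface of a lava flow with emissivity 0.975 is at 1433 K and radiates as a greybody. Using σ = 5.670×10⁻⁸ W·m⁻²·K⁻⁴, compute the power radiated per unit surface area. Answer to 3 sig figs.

I ≈ 2.33×10⁵ W/m²

Stefan–Boltzmann: I = εσT⁴ = 0.975 × 5.670×10⁻⁸ × (1433)⁴ = 2.33×10⁵ W/m².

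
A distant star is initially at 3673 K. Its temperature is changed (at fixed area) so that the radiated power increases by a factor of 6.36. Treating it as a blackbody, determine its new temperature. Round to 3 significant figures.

T₂ ≈ 5.83×10³ K

P ∝ T⁴, so T₂/T₁ = (P₂/P₁)^(1/4) = (6.36)^(1/4) = 1.58805.
T₂ = 3673 × 1.58805 = 5.83×10³ K.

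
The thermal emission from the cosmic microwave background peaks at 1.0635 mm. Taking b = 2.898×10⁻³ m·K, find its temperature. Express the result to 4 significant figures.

Wien's law gives T = b/λ_max = (2.898×10⁻³ m·K)/(1.0635×10⁻³ m) = 2.725 K.

T ≈ 2.725 K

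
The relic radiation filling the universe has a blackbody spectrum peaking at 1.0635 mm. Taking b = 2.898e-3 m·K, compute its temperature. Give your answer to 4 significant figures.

Wien's law gives T = b/λ_max = (2.898×10⁻³ m·K)/(1.0635×10⁻³ m) = 2.725 K.

T ≈ 2.725 K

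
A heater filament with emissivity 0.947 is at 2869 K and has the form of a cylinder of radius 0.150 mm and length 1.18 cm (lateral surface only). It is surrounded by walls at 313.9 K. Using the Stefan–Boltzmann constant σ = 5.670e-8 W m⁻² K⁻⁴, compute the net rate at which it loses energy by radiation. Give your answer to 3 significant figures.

Net loss ≈ 40.5 W

Lateral area A = 2πrL = 2π×1.50×10⁻⁴×0.0118 = 1.11212×10⁻⁵ m².
Net radiated power P_net = εσA(T⁴ − T₀⁴) = 0.947×5.670×10⁻⁸×1.11212×10⁻⁵×(2869⁴ − 313.9⁴).
T⁴ − T₀⁴ = 6.77520×10¹³ − 9.70879×10⁹ = 6.77423×10¹³ K⁴, so P_net = 40.5 W.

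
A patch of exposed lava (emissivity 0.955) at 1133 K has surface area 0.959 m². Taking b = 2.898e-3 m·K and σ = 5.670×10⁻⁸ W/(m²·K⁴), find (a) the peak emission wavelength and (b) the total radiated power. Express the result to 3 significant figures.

(a) λ_max = b/T = 2.898×10⁻³/1133 = 2.558×10⁻⁶ m = 2.56 μm.
Area A = 0.959 m².
(b) P = εσAT⁴ = 0.955×5.670×10⁻⁸×0.959×(1133)⁴ = 8.56×10⁴ W.

λ_max ≈ 2.56 μm; P ≈ 8.56×10⁴ W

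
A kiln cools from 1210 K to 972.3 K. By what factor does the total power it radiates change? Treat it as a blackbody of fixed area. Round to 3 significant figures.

P₂/P₁ ≈ 0.417

P ∝ T⁴, so P₂/P₁ = (T₂/T₁)⁴ = (972.3/1210)⁴ = (0.803554)⁴ = 0.417.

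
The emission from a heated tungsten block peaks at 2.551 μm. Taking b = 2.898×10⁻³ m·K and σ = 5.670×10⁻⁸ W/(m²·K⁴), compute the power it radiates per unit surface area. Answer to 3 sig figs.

I ≈ 9.44×10⁴ W/m²

Wien's law: T = b/λ_max = 2.898×10⁻³/2.551×10⁻⁶ = 1136.03 K.
Then I = σT⁴ = 5.670×10⁻⁸×(1136.03)⁴ = 9.44×10⁴ W/m².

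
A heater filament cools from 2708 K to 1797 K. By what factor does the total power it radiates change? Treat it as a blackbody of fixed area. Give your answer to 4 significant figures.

P ∝ T⁴, so P₂/P₁ = (T₂/T₁)⁴ = (1797/2708)⁴ = (0.663589)⁴ = 0.1939.

P₂/P₁ ≈ 0.1939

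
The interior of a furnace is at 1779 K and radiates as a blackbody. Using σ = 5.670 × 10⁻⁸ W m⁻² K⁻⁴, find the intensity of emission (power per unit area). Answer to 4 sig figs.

Stefan–Boltzmann: I = σT⁴ = 5.670×10⁻⁸ × (1779)⁴ = 5.679×10⁵ W/m².

I ≈ 5.679×10⁵ W/m²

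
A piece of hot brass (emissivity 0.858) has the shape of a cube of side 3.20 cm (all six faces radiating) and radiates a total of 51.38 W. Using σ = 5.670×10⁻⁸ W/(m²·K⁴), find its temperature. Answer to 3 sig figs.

T ≈ 644 K

Area A = 6s² = 6×(0.0320 m)² = 6.144×10⁻³ m².
P = εσAT⁴ ⇒ T = (P/(εσA))^(1/4) = (51.38/(0.858×5.670×10⁻⁸×6.144×10⁻³))^(1/4) = 644 K.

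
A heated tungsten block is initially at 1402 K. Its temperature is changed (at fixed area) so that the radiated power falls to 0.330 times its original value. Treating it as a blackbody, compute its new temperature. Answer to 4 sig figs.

T₂ ≈ 1063 K

P ∝ T⁴, so T₂/T₁ = (P₂/P₁)^(1/4) = (0.330)^(1/4) = 0.757929.
T₂ = 1402 × 0.757929 = 1063 K.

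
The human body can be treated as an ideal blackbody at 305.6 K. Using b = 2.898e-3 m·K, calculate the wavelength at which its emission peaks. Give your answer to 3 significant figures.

Wien's displacement law: λ_max = b/T = (2.898×10⁻³ m·K)/(305.6 K) = 9.483×10⁻⁶ m.
That is 9.48 μm, in the infrared range.

λ_max ≈ 9.48 μm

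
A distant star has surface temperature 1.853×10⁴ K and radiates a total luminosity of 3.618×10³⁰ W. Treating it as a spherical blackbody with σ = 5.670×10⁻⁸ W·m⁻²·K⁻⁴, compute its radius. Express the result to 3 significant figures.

L = 4πR²σT⁴ ⇒ R = √(L/(4πσT⁴)).
σT⁴ = 6.68474×10⁹ W/m², so R = √(3.618×10³⁰/(4π×6.68474×10⁹)) = 6.56×10⁹ m.

R ≈ 6.56×10⁹ m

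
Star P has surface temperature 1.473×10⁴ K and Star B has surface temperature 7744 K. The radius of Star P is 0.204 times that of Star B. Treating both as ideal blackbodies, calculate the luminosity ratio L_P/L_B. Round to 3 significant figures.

L_P/L_B ≈ 0.545

L ∝ R²T⁴, so L_P/L_B = (R_P/R_B)²(T_P/T_B)⁴ = (0.204)² × (1.473×10⁴/7744)⁴ = 0.041616 × 13.0903 = 0.545.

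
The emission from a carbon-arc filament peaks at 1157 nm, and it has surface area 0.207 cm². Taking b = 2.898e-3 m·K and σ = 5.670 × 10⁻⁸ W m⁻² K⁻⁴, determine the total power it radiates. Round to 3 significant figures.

Wien's law: T = b/λ_max = 2.898×10⁻³/1.157×10⁻⁶ = 2504.75 K.
Area A = 0.207 cm² = 2.07×10⁻⁵ m².
Then P = σAT⁴ = 5.670×10⁻⁸×2.07×10⁻⁵×(2504.75)⁴ = 46.2 W.

P ≈ 46.2 W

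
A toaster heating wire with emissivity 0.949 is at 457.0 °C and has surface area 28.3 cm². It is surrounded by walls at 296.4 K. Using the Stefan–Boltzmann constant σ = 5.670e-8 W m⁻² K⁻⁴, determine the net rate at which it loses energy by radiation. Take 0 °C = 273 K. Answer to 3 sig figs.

Net loss ≈ 42.1 W

T = 457.0 °C + 273 = 730.0 K.
Area A = 28.3 cm² = 2.83×10⁻³ m².
Net radiated power P_net = εσA(T⁴ − T₀⁴) = 0.949×5.670×10⁻⁸×2.83×10⁻³×(730.0⁴ − 296.4⁴).
T⁴ − T₀⁴ = 2.83982×10¹¹ − 7.71814×10⁹ = 2.76264×10¹¹ K⁴, so P_net = 42.1 W.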